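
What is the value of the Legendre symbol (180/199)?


p = 199 is prime, so compute (180/199) with the reciprocity algorithm (Jacobi-symbol steps: pull out 2s via (2/n), flip via reciprocity, reduce):
  pull out 2: (2/199) = +1  (since 199 mod 8 = 7)
  pull out 2: (2/199) = +1  (since 199 mod 8 = 7)
  reciprocity: (45/199) -> +(199/45)
  reduce: (19/45)
  reciprocity: (19/45) -> +(45/19)
  reduce: (7/19)
  reciprocity: (7/19) -> -(19/7)
  reduce: (5/7)
  reciprocity: (5/7) -> +(7/5)
  reduce: (2/5)
  pull out 2: (2/5) = -1  (since 5 mod 8 = 5)
  (1/5) = 1
Product of signs = 1
(180/199) = 1

1


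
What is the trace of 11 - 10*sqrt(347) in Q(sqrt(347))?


Tr(a + b*sqrt(d)) = (a + b*sqrt(d)) + (a - b*sqrt(d)) = 2a
= 2 * (11)
= 22

22


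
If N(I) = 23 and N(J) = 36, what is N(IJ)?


N(IJ) = N(I) * N(J)
= 23 * 36
= 828

828


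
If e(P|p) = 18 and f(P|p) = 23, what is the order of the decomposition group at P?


|D_P| = e * f
= 18 * 23
= 414

414


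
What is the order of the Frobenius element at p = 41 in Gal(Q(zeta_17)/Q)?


The Frobenius at p in Gal(Q(zeta_n)/Q) = (Z/nZ)* is the class of p, so its order is ord_17(41), the smallest k >= 1 with 41^k = 1 mod 17.
n = 17 = 17, phi(17) = 16; the order divides phi(n).
Divisors of 16: 1, 2, 4, 8, 16
Repeated squaring mod 17: 41^1 = 7, 41^2 = 15, 41^4 = 4, 41^8 = 16, 41^16 = 1
Test divisors in increasing order:
  k=1: 41^1 = 7 mod 17
  k=2: 41^2 = 15 mod 17
  k=4: 41^4 = 4 mod 17
  k=8: 41^8 = 16 mod 17
  k=16: 41^16 = 1 mod 17  <- first divisor giving 1
Order = 16

16


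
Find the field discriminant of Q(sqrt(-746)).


For K = Q(sqrt(d)) with d squarefree: disc(K) = d if d = 1 mod 4, and disc(K) = 4d if d = 2 or 3 mod 4.
Here d = -746, and d mod 4 = 2.
d = 2 mod 4, not 1 (O_K = Z[sqrt(d)]), so disc(K) = 4d = 4 * (-746) = -2984

-2984


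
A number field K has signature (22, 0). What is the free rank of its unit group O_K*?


By Dirichlet's unit theorem:
rank = r1 + r2 - 1
= 22 + 0 - 1
= 21

21


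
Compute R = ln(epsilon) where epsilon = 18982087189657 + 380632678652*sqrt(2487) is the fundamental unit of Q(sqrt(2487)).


epsilon = 18982087189657 + 380632678652*sqrt(2487)
= 3.7964e+13
R = ln(3.7964e+13)
= 31.2677

31.2677


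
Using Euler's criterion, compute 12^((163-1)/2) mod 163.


p = 163 is prime and the exponent is (p-1)/2 = 81, so by Euler's criterion 12^81 = (12/163) = +1 or -1 mod 163.
Compute by square-and-multiply:
  81 = 64 + 16 + 1 (binary 1010001)
  Repeated squaring mod 163: 12^1 = 12, 12^2 = 144, 12^4 = 35, 12^8 = 84, 12^16 = 47, 12^32 = 90, 12^64 = 113
  12^81 = 12^64 * 12^16 * 12^1 = 113 * 47 * 12 mod 163
    113 * 47 = 5311 = 95 mod 163
    95 * 12 = 1140 = 162 mod 163
  12^81 = 162 mod 163
Result 162 = p - 1 = -1 mod 163: 12 is a quadratic non-residue mod 163. As a residue in [0, p-1] the value is 162.
12^81 mod 163 = 162

162


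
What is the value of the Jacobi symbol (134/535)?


Compute (134/535) via quadratic reciprocity:
  pull out 2: (2/535) = +1  (since 535 mod 8 = 7)
  reciprocity: (67/535) -> -(535/67)
  reduce: (66/67)
  pull out 2: (2/67) = -1  (since 67 mod 8 = 3)
  reciprocity: (33/67) -> +(67/33)
  reduce: (1/33)
  (1/33) = 1
Product of signs = 1

1


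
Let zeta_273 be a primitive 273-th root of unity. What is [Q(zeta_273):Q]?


The degree equals Euler's totient phi(273).
273 = 3 * 7 * 13
phi(273) = 144

144


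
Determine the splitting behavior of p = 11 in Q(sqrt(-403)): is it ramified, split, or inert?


K = Q(sqrt(-403)). Since d mod 4 = 1, disc(K) = -403.
Check p | disc: -403 mod 11 = 4.
p does not divide disc. Compute Legendre symbol (d/p):
4^((11-1)/2) mod 11 = 1
(d/p) = 1, so p splits: (p) = P*P' with e=1, f=1, g=2.
Therefore p is split.

split


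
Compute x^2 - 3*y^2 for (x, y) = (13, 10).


x^2 - d*y^2
= 13^2 - 3*10^2
= 169 - 300
= -131

-131


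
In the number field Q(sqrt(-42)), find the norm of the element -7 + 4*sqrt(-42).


N(a + b*sqrt(d)) = a^2 - d*b^2
= (-7)^2 - (-42)*(4)^2
= 49 + 672
= 721

721


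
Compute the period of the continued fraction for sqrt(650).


Run the CF algorithm for sqrt(650).
a_0 = floor(sqrt(650)) = 25; set m_0=0, q_0=1.
Recurrence: m' = q*a - m,  q' = (d - m'^2)/q,  a' = floor((a_0 + m')/q').
  step 1: m=25, q=25, a=2
  step 2: m=25, q=1, a=50
a_2 = 2*a_0 = 50, so the period closes here.
sqrt(650) = [25; 2, 50]
Period length = 2

2


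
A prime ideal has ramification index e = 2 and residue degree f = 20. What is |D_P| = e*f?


|D_P| = e * f
= 2 * 20
= 40

40


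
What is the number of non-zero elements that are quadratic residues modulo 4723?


For prime p, the number of non-zero quadratic residues is (p-1)/2.
= (4723-1)/2
= 2361

2361


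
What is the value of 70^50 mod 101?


p = 101 is prime and the exponent is (p-1)/2 = 50, so by Euler's criterion 70^50 = (70/101) = +1 or -1 mod 101.
Compute by square-and-multiply:
  50 = 32 + 16 + 2 (binary 110010)
  Repeated squaring mod 101: 70^1 = 70, 70^2 = 52, 70^4 = 78, 70^8 = 24, 70^16 = 71, 70^32 = 92
  70^50 = 70^32 * 70^16 * 70^2 = 92 * 71 * 52 mod 101
    92 * 71 = 6532 = 68 mod 101
    68 * 52 = 3536 = 1 mod 101
  70^50 = 1 mod 101
Result 1: 70 is a quadratic residue mod 101.
70^50 mod 101 = 1

1


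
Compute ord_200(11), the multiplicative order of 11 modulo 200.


We want ord_200(11), the smallest k >= 1 with 11^k = 1 mod 200.
n = 200 = 2^3 * 5^2, phi(200) = 80; the order divides phi(n).
Divisors of 80: 1, 2, 4, 5, 8, 10, 16, 20, 40, 80
Repeated squaring mod 200: 11^1 = 11, 11^2 = 121, 11^4 = 41, 11^8 = 81, 11^16 = 161, 11^32 = 121, 11^64 = 41
Test divisors in increasing order:
  k=1: 11^1 = 11 mod 200
  k=2: 11^2 = 121 mod 200
  k=4: 11^4 = 41 mod 200
  k=5: 11^5 = 41 * 11 = 51 mod 200
  k=8: 11^8 = 81 mod 200
  k=10: 11^10 = 81 * 121 = 1 mod 200  <- first divisor giving 1
Order = 10

10


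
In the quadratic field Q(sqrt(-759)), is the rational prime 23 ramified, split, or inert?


K = Q(sqrt(-759)). Since d mod 4 = 1, disc(K) = -759.
Check p | disc: -759 mod 23 = 0.
p divides disc, so p ramifies: (p) = P^2 with e=2, f=1, g=1.
Therefore p is ramified.

ramified


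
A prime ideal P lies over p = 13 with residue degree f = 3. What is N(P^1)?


N(P^a) = p^(a*f)
= 13^(1*3)
= 13^3
= 2197

2197


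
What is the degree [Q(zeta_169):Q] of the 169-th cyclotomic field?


The degree equals Euler's totient phi(169).
169 = 13^2
phi(169) = 156

156


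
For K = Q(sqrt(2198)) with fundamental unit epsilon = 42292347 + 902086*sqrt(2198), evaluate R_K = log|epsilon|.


epsilon = 42292347 + 902086*sqrt(2198)
= 8.4585e+07
R = ln(8.4585e+07)
= 18.2533

18.2533


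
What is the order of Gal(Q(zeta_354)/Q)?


|Gal(Q(zeta_354)/Q)| = phi(354)
= 116

116


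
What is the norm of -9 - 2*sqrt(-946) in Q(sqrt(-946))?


N(a + b*sqrt(d)) = a^2 - d*b^2
= (-9)^2 - (-946)*(-2)^2
= 81 + 3784
= 3865

3865


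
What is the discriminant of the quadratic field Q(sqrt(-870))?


For K = Q(sqrt(d)) with d squarefree: disc(K) = d if d = 1 mod 4, and disc(K) = 4d if d = 2 or 3 mod 4.
Here d = -870, and d mod 4 = 2.
d = 2 mod 4, not 1 (O_K = Z[sqrt(d)]), so disc(K) = 4d = 4 * (-870) = -3480

-3480


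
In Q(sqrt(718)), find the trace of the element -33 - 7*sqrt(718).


Tr(a + b*sqrt(d)) = (a + b*sqrt(d)) + (a - b*sqrt(d)) = 2a
= 2 * (-33)
= -66

-66


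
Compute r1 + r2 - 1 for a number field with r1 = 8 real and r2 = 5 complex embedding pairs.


By Dirichlet's unit theorem:
rank = r1 + r2 - 1
= 8 + 5 - 1
= 12

12


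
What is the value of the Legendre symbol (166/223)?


p = 223 is prime, so compute (166/223) with the reciprocity algorithm (Jacobi-symbol steps: pull out 2s via (2/n), flip via reciprocity, reduce):
  pull out 2: (2/223) = +1  (since 223 mod 8 = 7)
  reciprocity: (83/223) -> -(223/83)
  reduce: (57/83)
  reciprocity: (57/83) -> +(83/57)
  reduce: (26/57)
  pull out 2: (2/57) = +1  (since 57 mod 8 = 1)
  reciprocity: (13/57) -> +(57/13)
  reduce: (5/13)
  reciprocity: (5/13) -> +(13/5)
  reduce: (3/5)
  reciprocity: (3/5) -> +(5/3)
  reduce: (2/3)
  pull out 2: (2/3) = -1  (since 3 mod 8 = 3)
  (1/3) = 1
Product of signs = 1
(166/223) = 1

1


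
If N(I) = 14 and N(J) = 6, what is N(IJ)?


N(IJ) = N(I) * N(J)
= 14 * 6
= 84

84


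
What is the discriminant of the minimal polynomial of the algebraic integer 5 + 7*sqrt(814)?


The element 5 + 7*sqrt(814) has minimal polynomial:
x^2 - 10*x - 39861
Discriminant = (-10)^2 - 4*(-39861)
= 100 + 159444
= 159544

159544


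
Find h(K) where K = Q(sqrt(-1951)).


K = Q(sqrt(-1951)). d mod 4 = 1, so D = disc(K) = d = -1951
h(K) equals the number of primitive reduced positive-definite forms (a, b, c) = a*x^2 + b*x*y + c*y^2 with b^2 - 4ac = D,
where reduced means |b| <= a <= c, with b >= 0 whenever |b| = a or a = c, and primitive means gcd(a, b, c) = 1.
Reduced forces 3a^2 <= |D| = 1951, so 1 <= a <= 25; b must have the parity of D, and c = (b^2 - D)/(4a) must be an integer >= a.
Enumerate a = 1..25, b in [-a, a]:
  a=1: (1, 1, 488)  [1]
  a=2: (2, -1, 244), (2, 1, 244)  [2]
  a=3: none
  a=4: (4, -1, 122), (4, 1, 122)  [2]
  a=5: (5, -3, 98), (5, 3, 98)  [2]
  a=6: none
  a=7: (7, -3, 70), (7, 3, 70)  [2]
  a=8: (8, -1, 61), (8, 1, 61)  [2]
  a=9: none
  a=10: (10, -7, 50), (10, -3, 49), (10, 3, 49), (10, 7, 50)  [4]
  a=11..12: none
  a=13: (13, -5, 38), (13, 5, 38)  [2]
  a=14: (14, -11, 37), (14, -3, 35), (14, 3, 35), (14, 11, 37)  [4]
  a=15: none
  a=16: (16, -15, 34), (16, 15, 34)  [2]
  a=17: (17, -15, 32), (17, 15, 32)  [2]
  a=18: none
  a=19: (19, -5, 26), (19, 5, 26)  [2]
  a=20: (20, -17, 28), (20, -7, 25), (20, 7, 25), (20, 17, 28)  [4]
  a=21..22: none
  a=23: (23, -21, 26), (23, 21, 26)  [2]
  a=24..25: none
Total reduced forms: 1 + 2 + 2 + 2 + 2 + 2 + 4 + 2 + 4 + 2 + 2 + 2 + 4 + 2 = 33
h = 33

33


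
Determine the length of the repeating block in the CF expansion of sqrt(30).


Run the CF algorithm for sqrt(30).
a_0 = floor(sqrt(30)) = 5; set m_0=0, q_0=1.
Recurrence: m' = q*a - m,  q' = (d - m'^2)/q,  a' = floor((a_0 + m')/q').
  step 1: m=5, q=5, a=2
  step 2: m=5, q=1, a=10
a_2 = 2*a_0 = 10, so the period closes here.
sqrt(30) = [5; 2, 10]
Period length = 2

2


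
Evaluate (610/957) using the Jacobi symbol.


Compute (610/957) via quadratic reciprocity:
  pull out 2: (2/957) = -1  (since 957 mod 8 = 5)
  reciprocity: (305/957) -> +(957/305)
  reduce: (42/305)
  pull out 2: (2/305) = +1  (since 305 mod 8 = 1)
  reciprocity: (21/305) -> +(305/21)
  reduce: (11/21)
  reciprocity: (11/21) -> +(21/11)
  reduce: (10/11)
  pull out 2: (2/11) = -1  (since 11 mod 8 = 3)
  reciprocity: (5/11) -> +(11/5)
  reduce: (1/5)
  (1/5) = 1
Product of signs = 1

1


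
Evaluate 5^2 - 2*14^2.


x^2 - d*y^2
= 5^2 - 2*14^2
= 25 - 392
= -367

-367


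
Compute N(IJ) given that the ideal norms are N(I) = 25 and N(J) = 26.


N(IJ) = N(I) * N(J)
= 25 * 26
= 650

650


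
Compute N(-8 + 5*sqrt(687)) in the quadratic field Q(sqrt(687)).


N(a + b*sqrt(d)) = a^2 - d*b^2
= (-8)^2 - (687)*(5)^2
= 64 - 17175
= -17111

-17111


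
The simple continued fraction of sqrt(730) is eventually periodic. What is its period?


Run the CF algorithm for sqrt(730).
a_0 = floor(sqrt(730)) = 27; set m_0=0, q_0=1.
Recurrence: m' = q*a - m,  q' = (d - m'^2)/q,  a' = floor((a_0 + m')/q').
  step 1: m=27, q=1, a=54
a_1 = 2*a_0 = 54, so the period closes here.
sqrt(730) = [27; 54]
Period length = 1

1


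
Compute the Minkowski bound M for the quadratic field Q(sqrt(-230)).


d = -230, d mod 4 = 2, so disc(K) = 4d = -920; |disc(K)| = 920
Imaginary quadratic field, so n = 2, s = r2 = 1, r1 = 0
M = (n!/n^n) * (4/pi)^s * sqrt(|disc(K)|) = (2!/2^2) * (4/pi)^1 * sqrt(920)
= 0.5 * 1.273240 * 30.331502
= 19.3096

19.3096


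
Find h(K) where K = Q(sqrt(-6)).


K = Q(sqrt(-6)). d mod 4 = 2, so D = disc(K) = 4d = -24
h(K) equals the number of primitive reduced positive-definite forms (a, b, c) = a*x^2 + b*x*y + c*y^2 with b^2 - 4ac = D,
where reduced means |b| <= a <= c, with b >= 0 whenever |b| = a or a = c, and primitive means gcd(a, b, c) = 1.
Reduced forces 3a^2 <= |D| = 24, so 1 <= a <= 2; b must have the parity of D, and c = (b^2 - D)/(4a) must be an integer >= a.
Enumerate a = 1..2, b in [-a, a]:
  a=1: (1, 0, 6)  [1]
  a=2: (2, 0, 3)  [1]
Total reduced forms: 1 + 1 = 2
h = 2

2


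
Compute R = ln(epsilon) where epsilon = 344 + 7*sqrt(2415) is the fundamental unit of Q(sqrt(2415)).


epsilon = 344 + 7*sqrt(2415)
= 687.9985
R = ln(687.9985)
= 6.5338

6.5338


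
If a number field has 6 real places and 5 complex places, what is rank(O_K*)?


By Dirichlet's unit theorem:
rank = r1 + r2 - 1
= 6 + 5 - 1
= 10

10


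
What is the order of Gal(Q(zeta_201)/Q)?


|Gal(Q(zeta_201)/Q)| = phi(201)
= 132

132


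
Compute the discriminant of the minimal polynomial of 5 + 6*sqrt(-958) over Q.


The element 5 + 6*sqrt(-958) has minimal polynomial:
x^2 - 10*x + 34513
Discriminant = (-10)^2 - 4*(34513)
= 100 - 138052
= -137952

-137952


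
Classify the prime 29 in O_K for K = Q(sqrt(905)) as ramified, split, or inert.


K = Q(sqrt(905)). Since d mod 4 = 1, disc(K) = 905.
Check p | disc: 905 mod 29 = 6.
p does not divide disc. Compute Legendre symbol (d/p):
6^((29-1)/2) mod 29 = 1
(d/p) = 1, so p splits: (p) = P*P' with e=1, f=1, g=2.
Therefore p is split.

split


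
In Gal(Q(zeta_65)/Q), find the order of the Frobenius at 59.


The Frobenius at p in Gal(Q(zeta_n)/Q) = (Z/nZ)* is the class of p, so its order is ord_65(59), the smallest k >= 1 with 59^k = 1 mod 65.
n = 65 = 5 * 13, phi(65) = 48; the order divides phi(n).
Divisors of 48: 1, 2, 3, 4, 6, 8, 12, 16, 24, 48
Repeated squaring mod 65: 59^1 = 59, 59^2 = 36, 59^4 = 61, 59^8 = 16, 59^16 = 61, 59^32 = 16
Test divisors in increasing order:
  k=1: 59^1 = 59 mod 65
  k=2: 59^2 = 36 mod 65
  k=3: 59^3 = 36 * 59 = 44 mod 65
  k=4: 59^4 = 61 mod 65
  k=6: 59^6 = 61 * 36 = 51 mod 65
  k=8: 59^8 = 16 mod 65
  k=12: 59^12 = 16 * 61 = 1 mod 65  <- first divisor giving 1
Order = 12

12


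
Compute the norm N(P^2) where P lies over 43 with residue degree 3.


N(P^a) = p^(a*f)
= 43^(2*3)
= 43^6
= 6321363049

6321363049


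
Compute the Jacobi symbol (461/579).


Compute (461/579) via quadratic reciprocity:
  reciprocity: (461/579) -> +(579/461)
  reduce: (118/461)
  pull out 2: (2/461) = -1  (since 461 mod 8 = 5)
  reciprocity: (59/461) -> +(461/59)
  reduce: (48/59)
  pull out 2: (2/59) = -1  (since 59 mod 8 = 3)
  pull out 2: (2/59) = -1  (since 59 mod 8 = 3)
  pull out 2: (2/59) = -1  (since 59 mod 8 = 3)
  pull out 2: (2/59) = -1  (since 59 mod 8 = 3)
  reciprocity: (3/59) -> -(59/3)
  reduce: (2/3)
  pull out 2: (2/3) = -1  (since 3 mod 8 = 3)
  (1/3) = 1
Product of signs = -1

-1


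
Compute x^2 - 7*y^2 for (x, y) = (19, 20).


x^2 - d*y^2
= 19^2 - 7*20^2
= 361 - 2800
= -2439

-2439


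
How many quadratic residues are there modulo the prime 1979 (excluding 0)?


For prime p, the number of non-zero quadratic residues is (p-1)/2.
= (1979-1)/2
= 989

989


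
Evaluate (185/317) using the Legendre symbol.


p = 317 is prime, so compute (185/317) with the reciprocity algorithm (Jacobi-symbol steps: pull out 2s via (2/n), flip via reciprocity, reduce):
  reciprocity: (185/317) -> +(317/185)
  reduce: (132/185)
  pull out 2: (2/185) = +1  (since 185 mod 8 = 1)
  pull out 2: (2/185) = +1  (since 185 mod 8 = 1)
  reciprocity: (33/185) -> +(185/33)
  reduce: (20/33)
  pull out 2: (2/33) = +1  (since 33 mod 8 = 1)
  pull out 2: (2/33) = +1  (since 33 mod 8 = 1)
  reciprocity: (5/33) -> +(33/5)
  reduce: (3/5)
  reciprocity: (3/5) -> +(5/3)
  reduce: (2/3)
  pull out 2: (2/3) = -1  (since 3 mod 8 = 3)
  (1/3) = 1
Product of signs = -1
(185/317) = -1

-1


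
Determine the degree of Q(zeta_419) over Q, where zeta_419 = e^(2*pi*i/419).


The degree equals Euler's totient phi(419).
419 = 419
phi(419) = 418

418


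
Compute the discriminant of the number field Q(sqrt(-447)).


For K = Q(sqrt(d)) with d squarefree: disc(K) = d if d = 1 mod 4, and disc(K) = 4d if d = 2 or 3 mod 4.
Here d = -447, and d mod 4 = 1.
d = 1 mod 4 (O_K = Z[(1+sqrt(d))/2]), so disc(K) = d = -447

-447


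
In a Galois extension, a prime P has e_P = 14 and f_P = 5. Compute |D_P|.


|D_P| = e * f
= 14 * 5
= 70

70


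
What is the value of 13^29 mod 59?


p = 59 is prime and the exponent is (p-1)/2 = 29, so by Euler's criterion 13^29 = (13/59) = +1 or -1 mod 59.
Compute by square-and-multiply:
  29 = 16 + 8 + 4 + 1 (binary 11101)
  Repeated squaring mod 59: 13^1 = 13, 13^2 = 51, 13^4 = 5, 13^8 = 25, 13^16 = 35
  13^29 = 13^16 * 13^8 * 13^4 * 13^1 = 35 * 25 * 5 * 13 mod 59
    35 * 25 = 875 = 49 mod 59
    49 * 5 = 245 = 9 mod 59
    9 * 13 = 117 = 58 mod 59
  13^29 = 58 mod 59
Result 58 = p - 1 = -1 mod 59: 13 is a quadratic non-residue mod 59. As a residue in [0, p-1] the value is 58.
13^29 mod 59 = 58

58


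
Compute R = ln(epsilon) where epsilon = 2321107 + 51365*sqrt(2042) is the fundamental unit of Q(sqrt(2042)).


epsilon = 2321107 + 51365*sqrt(2042)
= 4.6422e+06
R = ln(4.6422e+06)
= 15.3507

15.3507


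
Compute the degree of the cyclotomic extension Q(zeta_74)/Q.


The degree equals Euler's totient phi(74).
74 = 2 * 37
phi(74) = 36

36


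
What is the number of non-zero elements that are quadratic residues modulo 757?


For prime p, the number of non-zero quadratic residues is (p-1)/2.
= (757-1)/2
= 378

378


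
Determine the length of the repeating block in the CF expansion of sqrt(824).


Run the CF algorithm for sqrt(824).
a_0 = floor(sqrt(824)) = 28; set m_0=0, q_0=1.
Recurrence: m' = q*a - m,  q' = (d - m'^2)/q,  a' = floor((a_0 + m')/q').
  step 1: m=28, q=40, a=1
  step 2: m=12, q=17, a=2
  step 3: m=22, q=20, a=2
  step 4: m=18, q=25, a=1
  step 5: m=7, q=31, a=1
  step 6: m=24, q=8, a=6
  step 7: m=24, q=31, a=1
  step 8: m=7, q=25, a=1
  step 9: m=18, q=20, a=2
  step 10: m=22, q=17, a=2
  step 11: m=12, q=40, a=1
  step 12: m=28, q=1, a=56
a_12 = 2*a_0 = 56, so the period closes here.
sqrt(824) = [28; 1, 2, 2, 1, 1, 6, 1, 1, 2, 2, 1, 56]
Period length = 12

12


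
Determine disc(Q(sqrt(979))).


For K = Q(sqrt(d)) with d squarefree: disc(K) = d if d = 1 mod 4, and disc(K) = 4d if d = 2 or 3 mod 4.
Here d = 979, and d mod 4 = 3.
d = 3 mod 4, not 1 (O_K = Z[sqrt(d)]), so disc(K) = 4d = 4 * (979) = 3916

3916


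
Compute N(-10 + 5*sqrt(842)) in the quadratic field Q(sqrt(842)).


N(a + b*sqrt(d)) = a^2 - d*b^2
= (-10)^2 - (842)*(5)^2
= 100 - 21050
= -20950

-20950


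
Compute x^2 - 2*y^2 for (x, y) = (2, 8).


x^2 - d*y^2
= 2^2 - 2*8^2
= 4 - 128
= -124

-124


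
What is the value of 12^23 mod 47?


p = 47 is prime and the exponent is (p-1)/2 = 23, so by Euler's criterion 12^23 = (12/47) = +1 or -1 mod 47.
Compute by square-and-multiply:
  23 = 16 + 4 + 2 + 1 (binary 10111)
  Repeated squaring mod 47: 12^1 = 12, 12^2 = 3, 12^4 = 9, 12^8 = 34, 12^16 = 28
  12^23 = 12^16 * 12^4 * 12^2 * 12^1 = 28 * 9 * 3 * 12 mod 47
    28 * 9 = 252 = 17 mod 47
    17 * 3 = 51 = 4 mod 47
    4 * 12 = 48 = 1 mod 47
  12^23 = 1 mod 47
Result 1: 12 is a quadratic residue mod 47.
12^23 mod 47 = 1

1


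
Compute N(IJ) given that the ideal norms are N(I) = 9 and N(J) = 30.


N(IJ) = N(I) * N(J)
= 9 * 30
= 270

270


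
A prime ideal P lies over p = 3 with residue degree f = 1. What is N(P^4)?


N(P^a) = p^(a*f)
= 3^(4*1)
= 3^4
= 81

81


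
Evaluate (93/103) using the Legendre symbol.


p = 103 is prime, so compute (93/103) with the reciprocity algorithm (Jacobi-symbol steps: pull out 2s via (2/n), flip via reciprocity, reduce):
  reciprocity: (93/103) -> +(103/93)
  reduce: (10/93)
  pull out 2: (2/93) = -1  (since 93 mod 8 = 5)
  reciprocity: (5/93) -> +(93/5)
  reduce: (3/5)
  reciprocity: (3/5) -> +(5/3)
  reduce: (2/3)
  pull out 2: (2/3) = -1  (since 3 mod 8 = 3)
  (1/3) = 1
Product of signs = 1
(93/103) = 1

1


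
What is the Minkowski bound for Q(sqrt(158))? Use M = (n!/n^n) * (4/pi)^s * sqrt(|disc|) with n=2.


d = 158, d mod 4 = 2, so disc(K) = 4d = 632; |disc(K)| = 632
Real quadratic field, so n = 2, s = r2 = 0, r1 = 2
M = (n!/n^n) * (4/pi)^s * sqrt(|disc(K)|) = (2!/2^2) * (4/pi)^0 * sqrt(632)
= 0.5 * 1.000000 * 25.139610
= 12.5698

12.5698


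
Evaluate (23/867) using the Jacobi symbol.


Compute (23/867) via quadratic reciprocity:
  reciprocity: (23/867) -> -(867/23)
  reduce: (16/23)
  pull out 2: (2/23) = +1  (since 23 mod 8 = 7)
  pull out 2: (2/23) = +1  (since 23 mod 8 = 7)
  pull out 2: (2/23) = +1  (since 23 mod 8 = 7)
  pull out 2: (2/23) = +1  (since 23 mod 8 = 7)
  (1/23) = 1
Product of signs = -1

-1


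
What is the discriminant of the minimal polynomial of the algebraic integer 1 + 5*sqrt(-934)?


The element 1 + 5*sqrt(-934) has minimal polynomial:
x^2 - 2*x + 23351
Discriminant = (-2)^2 - 4*(23351)
= 4 - 93404
= -93400

-93400


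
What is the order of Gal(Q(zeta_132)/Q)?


|Gal(Q(zeta_132)/Q)| = phi(132)
= 40

40


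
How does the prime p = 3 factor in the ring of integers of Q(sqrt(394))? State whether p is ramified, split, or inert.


K = Q(sqrt(394)). Since d mod 4 = 2, disc(K) = 1576.
Check p | disc: 1576 mod 3 = 1.
p does not divide disc. Compute Legendre symbol (d/p):
1^((3-1)/2) mod 3 = 1
(d/p) = 1, so p splits: (p) = P*P' with e=1, f=1, g=2.
Therefore p is split.

split


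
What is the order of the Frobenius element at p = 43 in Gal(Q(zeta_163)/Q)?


The Frobenius at p in Gal(Q(zeta_n)/Q) = (Z/nZ)* is the class of p, so its order is ord_163(43), the smallest k >= 1 with 43^k = 1 mod 163.
n = 163 = 163, phi(163) = 162; the order divides phi(n).
Divisors of 162: 1, 2, 3, 6, 9, 18, 27, 54, 81, 162
Repeated squaring mod 163: 43^1 = 43, 43^2 = 56, 43^4 = 39, 43^8 = 54, 43^16 = 145, 43^32 = 161, 43^64 = 4, 43^128 = 16
Test divisors in increasing order:
  k=1: 43^1 = 43 mod 163
  k=2: 43^2 = 56 mod 163
  k=3: 43^3 = 56 * 43 = 126 mod 163
  k=6: 43^6 = 39 * 56 = 65 mod 163
  k=9: 43^9 = 54 * 43 = 40 mod 163
  k=18: 43^18 = 145 * 56 = 133 mod 163
  k=27: 43^27 = 145 * 54 * 56 * 43 = 104 mod 163
  k=54: 43^54 = 161 * 145 * 39 * 56 = 58 mod 163
  k=81: 43^81 = 4 * 145 * 43 = 1 mod 163  <- first divisor giving 1
Order = 81

81


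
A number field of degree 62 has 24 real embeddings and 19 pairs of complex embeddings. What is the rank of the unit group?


By Dirichlet's unit theorem:
rank = r1 + r2 - 1
= 24 + 19 - 1
= 42

42


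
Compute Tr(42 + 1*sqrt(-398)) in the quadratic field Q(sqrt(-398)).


Tr(a + b*sqrt(d)) = (a + b*sqrt(d)) + (a - b*sqrt(d)) = 2a
= 2 * (42)
= 84

84


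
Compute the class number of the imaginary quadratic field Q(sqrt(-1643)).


K = Q(sqrt(-1643)). d mod 4 = 1, so D = disc(K) = d = -1643
h(K) equals the number of primitive reduced positive-definite forms (a, b, c) = a*x^2 + b*x*y + c*y^2 with b^2 - 4ac = D,
where reduced means |b| <= a <= c, with b >= 0 whenever |b| = a or a = c, and primitive means gcd(a, b, c) = 1.
Reduced forces 3a^2 <= |D| = 1643, so 1 <= a <= 23; b must have the parity of D, and c = (b^2 - D)/(4a) must be an integer >= a.
Enumerate a = 1..23, b in [-a, a]:
  a=1: (1, 1, 411)  [1]
  a=2: none
  a=3: (3, -1, 137), (3, 1, 137)  [2]
  a=4..6: none
  a=7: (7, -3, 59), (7, 3, 59)  [2]
  a=8: none
  a=9: (9, -7, 47), (9, 7, 47)  [2]
  a=10..20: none
  a=21: (21, -17, 23), (21, 11, 21), (21, 17, 23)  [3]
  a=22..23: none
Total reduced forms: 1 + 2 + 2 + 2 + 3 = 10
h = 10

10


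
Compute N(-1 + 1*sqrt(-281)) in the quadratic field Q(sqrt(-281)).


N(a + b*sqrt(d)) = a^2 - d*b^2
= (-1)^2 - (-281)*(1)^2
= 1 + 281
= 282

282


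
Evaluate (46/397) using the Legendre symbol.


p = 397 is prime, so compute (46/397) with the reciprocity algorithm (Jacobi-symbol steps: pull out 2s via (2/n), flip via reciprocity, reduce):
  pull out 2: (2/397) = -1  (since 397 mod 8 = 5)
  reciprocity: (23/397) -> +(397/23)
  reduce: (6/23)
  pull out 2: (2/23) = +1  (since 23 mod 8 = 7)
  reciprocity: (3/23) -> -(23/3)
  reduce: (2/3)
  pull out 2: (2/3) = -1  (since 3 mod 8 = 3)
  (1/3) = 1
Product of signs = -1
(46/397) = -1

-1


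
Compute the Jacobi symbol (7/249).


Compute (7/249) via quadratic reciprocity:
  reciprocity: (7/249) -> +(249/7)
  reduce: (4/7)
  pull out 2: (2/7) = +1  (since 7 mod 8 = 7)
  pull out 2: (2/7) = +1  (since 7 mod 8 = 7)
  (1/7) = 1
Product of signs = 1

1


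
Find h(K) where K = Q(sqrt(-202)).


K = Q(sqrt(-202)). d mod 4 = 2, so D = disc(K) = 4d = -808
h(K) equals the number of primitive reduced positive-definite forms (a, b, c) = a*x^2 + b*x*y + c*y^2 with b^2 - 4ac = D,
where reduced means |b| <= a <= c, with b >= 0 whenever |b| = a or a = c, and primitive means gcd(a, b, c) = 1.
Reduced forces 3a^2 <= |D| = 808, so 1 <= a <= 16; b must have the parity of D, and c = (b^2 - D)/(4a) must be an integer >= a.
Enumerate a = 1..16, b in [-a, a]:
  a=1: (1, 0, 202)  [1]
  a=2: (2, 0, 101)  [1]
  a=3..6: none
  a=7: (7, -2, 29), (7, 2, 29)  [2]
  a=8..13: none
  a=14: (14, -12, 17), (14, 12, 17)  [2]
  a=15..16: none
Total reduced forms: 1 + 1 + 2 + 2 = 6
h = 6

6


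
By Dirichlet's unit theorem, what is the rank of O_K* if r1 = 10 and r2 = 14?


By Dirichlet's unit theorem:
rank = r1 + r2 - 1
= 10 + 14 - 1
= 23

23


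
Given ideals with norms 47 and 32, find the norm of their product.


N(IJ) = N(I) * N(J)
= 47 * 32
= 1504

1504


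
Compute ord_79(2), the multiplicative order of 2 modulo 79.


We want ord_79(2), the smallest k >= 1 with 2^k = 1 mod 79.
n = 79 = 79, phi(79) = 78; the order divides phi(n).
Divisors of 78: 1, 2, 3, 6, 13, 26, 39, 78
Repeated squaring mod 79: 2^1 = 2, 2^2 = 4, 2^4 = 16, 2^8 = 19, 2^16 = 45, 2^32 = 50, 2^64 = 51
Test divisors in increasing order:
  k=1: 2^1 = 2 mod 79
  k=2: 2^2 = 4 mod 79
  k=3: 2^3 = 4 * 2 = 8 mod 79
  k=6: 2^6 = 16 * 4 = 64 mod 79
  k=13: 2^13 = 19 * 16 * 2 = 55 mod 79
  k=26: 2^26 = 45 * 19 * 4 = 23 mod 79
  k=39: 2^39 = 50 * 16 * 4 * 2 = 1 mod 79  <- first divisor giving 1
Order = 39

39


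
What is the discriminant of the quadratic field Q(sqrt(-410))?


For K = Q(sqrt(d)) with d squarefree: disc(K) = d if d = 1 mod 4, and disc(K) = 4d if d = 2 or 3 mod 4.
Here d = -410, and d mod 4 = 2.
d = 2 mod 4, not 1 (O_K = Z[sqrt(d)]), so disc(K) = 4d = 4 * (-410) = -1640

-1640


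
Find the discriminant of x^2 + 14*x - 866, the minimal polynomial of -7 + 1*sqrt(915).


The element -7 + 1*sqrt(915) has minimal polynomial:
x^2 + 14*x - 866
Discriminant = (14)^2 - 4*(-866)
= 196 + 3464
= 3660

3660


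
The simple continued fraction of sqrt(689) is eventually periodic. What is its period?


Run the CF algorithm for sqrt(689).
a_0 = floor(sqrt(689)) = 26; set m_0=0, q_0=1.
Recurrence: m' = q*a - m,  q' = (d - m'^2)/q,  a' = floor((a_0 + m')/q').
  step 1: m=26, q=13, a=4
  step 2: m=26, q=1, a=52
a_2 = 2*a_0 = 52, so the period closes here.
sqrt(689) = [26; 4, 52]
Period length = 2

2


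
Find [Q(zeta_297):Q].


The degree equals Euler's totient phi(297).
297 = 3^3 * 11
phi(297) = 180

180


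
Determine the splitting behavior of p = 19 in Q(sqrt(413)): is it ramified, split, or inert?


K = Q(sqrt(413)). Since d mod 4 = 1, disc(K) = 413.
Check p | disc: 413 mod 19 = 14.
p does not divide disc. Compute Legendre symbol (d/p):
14^((19-1)/2) mod 19 = -1
(d/p) = -1, so p is inert: (p) stays prime with e=1, f=2, g=1.
Therefore p is inert.

inert


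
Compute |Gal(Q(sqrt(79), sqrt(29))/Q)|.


The 2 square roots of distinct primes are multiplicatively independent over Q,
so [K:Q] = 2^2 and Gal(K/Q) is isomorphic to (Z/2Z)^2.
|Gal| = 2^2 = 4

4


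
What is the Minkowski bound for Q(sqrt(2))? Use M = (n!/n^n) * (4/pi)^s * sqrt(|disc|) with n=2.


d = 2, d mod 4 = 2, so disc(K) = 4d = 8; |disc(K)| = 8
Real quadratic field, so n = 2, s = r2 = 0, r1 = 2
M = (n!/n^n) * (4/pi)^s * sqrt(|disc(K)|) = (2!/2^2) * (4/pi)^0 * sqrt(8)
= 0.5 * 1.000000 * 2.828427
= 1.4142

1.4142


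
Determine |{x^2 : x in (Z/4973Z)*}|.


For prime p, the number of non-zero quadratic residues is (p-1)/2.
= (4973-1)/2
= 2486

2486


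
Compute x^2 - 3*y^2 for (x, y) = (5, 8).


x^2 - d*y^2
= 5^2 - 3*8^2
= 25 - 192
= -167

-167


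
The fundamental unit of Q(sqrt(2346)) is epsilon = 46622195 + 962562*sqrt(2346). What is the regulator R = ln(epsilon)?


epsilon = 46622195 + 962562*sqrt(2346)
= 9.3244e+07
R = ln(9.3244e+07)
= 18.3507

18.3507


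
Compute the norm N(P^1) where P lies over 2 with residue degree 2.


N(P^a) = p^(a*f)
= 2^(1*2)
= 2^2
= 4

4


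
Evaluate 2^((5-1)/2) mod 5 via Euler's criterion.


p = 5 is prime and the exponent is (p-1)/2 = 2, so by Euler's criterion 2^2 = (2/5) = +1 or -1 mod 5.
Compute by square-and-multiply:
  2 = 2 (binary 10)
  Repeated squaring mod 5: 2^1 = 2, 2^2 = 4
  2^2 = 4 mod 5
Result 4 = p - 1 = -1 mod 5: 2 is a quadratic non-residue mod 5. As a residue in [0, p-1] the value is 4.
2^2 mod 5 = 4

4


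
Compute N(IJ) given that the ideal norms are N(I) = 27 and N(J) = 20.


N(IJ) = N(I) * N(J)
= 27 * 20
= 540

540


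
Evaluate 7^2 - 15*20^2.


x^2 - d*y^2
= 7^2 - 15*20^2
= 49 - 6000
= -5951

-5951


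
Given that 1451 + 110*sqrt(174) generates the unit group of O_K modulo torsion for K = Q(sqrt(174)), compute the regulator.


epsilon = 1451 + 110*sqrt(174)
= 2901.9997
R = ln(2901.9997)
= 7.9732

7.9732


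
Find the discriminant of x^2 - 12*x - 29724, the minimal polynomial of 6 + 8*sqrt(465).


The element 6 + 8*sqrt(465) has minimal polynomial:
x^2 - 12*x - 29724
Discriminant = (-12)^2 - 4*(-29724)
= 144 + 118896
= 119040

119040


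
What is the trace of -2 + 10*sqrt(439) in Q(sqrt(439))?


Tr(a + b*sqrt(d)) = (a + b*sqrt(d)) + (a - b*sqrt(d)) = 2a
= 2 * (-2)
= -4

-4


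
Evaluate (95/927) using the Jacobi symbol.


Compute (95/927) via quadratic reciprocity:
  reciprocity: (95/927) -> -(927/95)
  reduce: (72/95)
  pull out 2: (2/95) = +1  (since 95 mod 8 = 7)
  pull out 2: (2/95) = +1  (since 95 mod 8 = 7)
  pull out 2: (2/95) = +1  (since 95 mod 8 = 7)
  reciprocity: (9/95) -> +(95/9)
  reduce: (5/9)
  reciprocity: (5/9) -> +(9/5)
  reduce: (4/5)
  pull out 2: (2/5) = -1  (since 5 mod 8 = 5)
  pull out 2: (2/5) = -1  (since 5 mod 8 = 5)
  (1/5) = 1
Product of signs = -1

-1


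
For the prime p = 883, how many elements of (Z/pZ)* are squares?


For prime p, the number of non-zero quadratic residues is (p-1)/2.
= (883-1)/2
= 441

441


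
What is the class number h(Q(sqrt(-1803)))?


K = Q(sqrt(-1803)). d mod 4 = 1, so D = disc(K) = d = -1803
h(K) equals the number of primitive reduced positive-definite forms (a, b, c) = a*x^2 + b*x*y + c*y^2 with b^2 - 4ac = D,
where reduced means |b| <= a <= c, with b >= 0 whenever |b| = a or a = c, and primitive means gcd(a, b, c) = 1.
Reduced forces 3a^2 <= |D| = 1803, so 1 <= a <= 24; b must have the parity of D, and c = (b^2 - D)/(4a) must be an integer >= a.
Enumerate a = 1..24, b in [-a, a]:
  a=1: (1, 1, 451)  [1]
  a=2: none
  a=3: (3, 3, 151)  [1]
  a=4..10: none
  a=11: (11, -1, 41), (11, 1, 41)  [2]
  a=12: none
  a=13: (13, -11, 37), (13, 11, 37)  [2]
  a=14..16: none
  a=17: (17, -13, 29), (17, 13, 29)  [2]
  a=18..24: none
Total reduced forms: 1 + 1 + 2 + 2 + 2 = 8
h = 8

8


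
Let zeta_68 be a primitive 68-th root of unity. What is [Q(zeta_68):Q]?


The degree equals Euler's totient phi(68).
68 = 2^2 * 17
phi(68) = 32

32


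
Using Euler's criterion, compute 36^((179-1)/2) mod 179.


p = 179 is prime and the exponent is (p-1)/2 = 89, so by Euler's criterion 36^89 = (36/179) = +1 or -1 mod 179.
Compute by square-and-multiply:
  89 = 64 + 16 + 8 + 1 (binary 1011001)
  Repeated squaring mod 179: 36^1 = 36, 36^2 = 43, 36^4 = 59, 36^8 = 80, 36^16 = 135, 36^32 = 146, 36^64 = 15
  36^89 = 36^64 * 36^16 * 36^8 * 36^1 = 15 * 135 * 80 * 36 mod 179
    15 * 135 = 2025 = 56 mod 179
    56 * 80 = 4480 = 5 mod 179
    5 * 36 = 180 = 1 mod 179
  36^89 = 1 mod 179
Result 1: 36 is a quadratic residue mod 179.
36^89 mod 179 = 1

1


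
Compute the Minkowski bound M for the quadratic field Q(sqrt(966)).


d = 966, d mod 4 = 2, so disc(K) = 4d = 3864; |disc(K)| = 3864
Real quadratic field, so n = 2, s = r2 = 0, r1 = 2
M = (n!/n^n) * (4/pi)^s * sqrt(|disc(K)|) = (2!/2^2) * (4/pi)^0 * sqrt(3864)
= 0.5 * 1.000000 * 62.161081
= 31.0805

31.0805


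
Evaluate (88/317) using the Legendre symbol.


p = 317 is prime, so compute (88/317) with the reciprocity algorithm (Jacobi-symbol steps: pull out 2s via (2/n), flip via reciprocity, reduce):
  pull out 2: (2/317) = -1  (since 317 mod 8 = 5)
  pull out 2: (2/317) = -1  (since 317 mod 8 = 5)
  pull out 2: (2/317) = -1  (since 317 mod 8 = 5)
  reciprocity: (11/317) -> +(317/11)
  reduce: (9/11)
  reciprocity: (9/11) -> +(11/9)
  reduce: (2/9)
  pull out 2: (2/9) = +1  (since 9 mod 8 = 1)
  (1/9) = 1
Product of signs = -1
(88/317) = -1

-1


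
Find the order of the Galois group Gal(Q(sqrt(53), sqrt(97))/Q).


The 2 square roots of distinct primes are multiplicatively independent over Q,
so [K:Q] = 2^2 and Gal(K/Q) is isomorphic to (Z/2Z)^2.
|Gal| = 2^2 = 4

4


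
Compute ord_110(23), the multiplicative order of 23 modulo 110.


We want ord_110(23), the smallest k >= 1 with 23^k = 1 mod 110.
n = 110 = 2 * 5 * 11, phi(110) = 40; the order divides phi(n).
Divisors of 40: 1, 2, 4, 5, 8, 10, 20, 40
Repeated squaring mod 110: 23^1 = 23, 23^2 = 89, 23^4 = 1, 23^8 = 1, 23^16 = 1, 23^32 = 1
Test divisors in increasing order:
  k=1: 23^1 = 23 mod 110
  k=2: 23^2 = 89 mod 110
  k=4: 23^4 = 1 mod 110  <- first divisor giving 1
Order = 4

4


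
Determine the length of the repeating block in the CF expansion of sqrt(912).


Run the CF algorithm for sqrt(912).
a_0 = floor(sqrt(912)) = 30; set m_0=0, q_0=1.
Recurrence: m' = q*a - m,  q' = (d - m'^2)/q,  a' = floor((a_0 + m')/q').
  step 1: m=30, q=12, a=5
  step 2: m=30, q=1, a=60
a_2 = 2*a_0 = 60, so the period closes here.
sqrt(912) = [30; 5, 60]
Period length = 2

2


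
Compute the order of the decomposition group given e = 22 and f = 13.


|D_P| = e * f
= 22 * 13
= 286

286


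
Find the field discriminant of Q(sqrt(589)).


For K = Q(sqrt(d)) with d squarefree: disc(K) = d if d = 1 mod 4, and disc(K) = 4d if d = 2 or 3 mod 4.
Here d = 589, and d mod 4 = 1.
d = 1 mod 4 (O_K = Z[(1+sqrt(d))/2]), so disc(K) = d = 589

589


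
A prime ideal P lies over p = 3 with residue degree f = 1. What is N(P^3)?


N(P^a) = p^(a*f)
= 3^(3*1)
= 3^3
= 27

27


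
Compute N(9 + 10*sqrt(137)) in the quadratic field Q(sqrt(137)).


N(a + b*sqrt(d)) = a^2 - d*b^2
= (9)^2 - (137)*(10)^2
= 81 - 13700
= -13619

-13619


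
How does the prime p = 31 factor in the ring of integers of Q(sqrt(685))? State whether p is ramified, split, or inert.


K = Q(sqrt(685)). Since d mod 4 = 1, disc(K) = 685.
Check p | disc: 685 mod 31 = 3.
p does not divide disc. Compute Legendre symbol (d/p):
3^((31-1)/2) mod 31 = -1
(d/p) = -1, so p is inert: (p) stays prime with e=1, f=2, g=1.
Therefore p is inert.

inert


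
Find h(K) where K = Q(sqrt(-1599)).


K = Q(sqrt(-1599)). d mod 4 = 1, so D = disc(K) = d = -1599
h(K) equals the number of primitive reduced positive-definite forms (a, b, c) = a*x^2 + b*x*y + c*y^2 with b^2 - 4ac = D,
where reduced means |b| <= a <= c, with b >= 0 whenever |b| = a or a = c, and primitive means gcd(a, b, c) = 1.
Reduced forces 3a^2 <= |D| = 1599, so 1 <= a <= 23; b must have the parity of D, and c = (b^2 - D)/(4a) must be an integer >= a.
Enumerate a = 1..23, b in [-a, a]:
  a=1: (1, 1, 400)  [1]
  a=2: (2, -1, 200), (2, 1, 200)  [2]
  a=3: (3, 3, 134)  [1]
  a=4: (4, -1, 100), (4, 1, 100)  [2]
  a=5: (5, -1, 80), (5, 1, 80)  [2]
  a=6: (6, -3, 67), (6, 3, 67)  [2]
  a=7: (7, -5, 58), (7, 5, 58)  [2]
  a=8: (8, -1, 50), (8, 1, 50)  [2]
  a=9: none
  a=10: (10, -9, 42), (10, -1, 40), (10, 1, 40), (10, 9, 42)  [4]
  a=11: none
  a=12: (12, -9, 35), (12, 9, 35)  [2]
  a=13: (13, 13, 34)  [1]
  a=14: (14, -9, 30), (14, -5, 29), (14, 5, 29), (14, 9, 30)  [4]
  a=15: (15, -9, 28), (15, 9, 28)  [2]
  a=16: (16, -1, 25), (16, 1, 25)  [2]
  a=17: (17, -13, 26), (17, 13, 26)  [2]
  a=18: none
  a=19: (19, -15, 24), (19, 15, 24)  [2]
  a=20: (20, -9, 21), (20, 1, 20), (20, 9, 21)  [3]
  a=21..23: none
Total reduced forms: 1 + 2 + 1 + 2 + 2 + 2 + 2 + 2 + 4 + 2 + 1 + 4 + 2 + 2 + 2 + 2 + 3 = 36
h = 36

36


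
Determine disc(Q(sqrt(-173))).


For K = Q(sqrt(d)) with d squarefree: disc(K) = d if d = 1 mod 4, and disc(K) = 4d if d = 2 or 3 mod 4.
Here d = -173, and d mod 4 = 3.
d = 3 mod 4, not 1 (O_K = Z[sqrt(d)]), so disc(K) = 4d = 4 * (-173) = -692

-692


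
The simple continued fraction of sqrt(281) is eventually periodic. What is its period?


Run the CF algorithm for sqrt(281).
a_0 = floor(sqrt(281)) = 16; set m_0=0, q_0=1.
Recurrence: m' = q*a - m,  q' = (d - m'^2)/q,  a' = floor((a_0 + m')/q').
  step 1: m=16, q=25, a=1
  step 2: m=9, q=8, a=3
  step 3: m=15, q=7, a=4
  step 4: m=13, q=16, a=1
  step 5: m=3, q=17, a=1
  step 6: m=14, q=5, a=6
  step 7: m=16, q=5, a=6
  step 8: m=14, q=17, a=1
  step 9: m=3, q=16, a=1
  step 10: m=13, q=7, a=4
  step 11: m=15, q=8, a=3
  step 12: m=9, q=25, a=1
  step 13: m=16, q=1, a=32
a_13 = 2*a_0 = 32, so the period closes here.
sqrt(281) = [16; 1, 3, 4, 1, 1, 6, 6, 1, 1, 4, 3, 1, 32]
Period length = 13

13


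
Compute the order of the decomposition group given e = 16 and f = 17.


|D_P| = e * f
= 16 * 17
= 272

272


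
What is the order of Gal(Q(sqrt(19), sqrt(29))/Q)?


The 2 square roots of distinct primes are multiplicatively independent over Q,
so [K:Q] = 2^2 and Gal(K/Q) is isomorphic to (Z/2Z)^2.
|Gal| = 2^2 = 4

4


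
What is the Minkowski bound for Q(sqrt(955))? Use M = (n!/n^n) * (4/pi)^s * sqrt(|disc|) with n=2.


d = 955, d mod 4 = 3, so disc(K) = 4d = 3820; |disc(K)| = 3820
Real quadratic field, so n = 2, s = r2 = 0, r1 = 2
M = (n!/n^n) * (4/pi)^s * sqrt(|disc(K)|) = (2!/2^2) * (4/pi)^0 * sqrt(3820)
= 0.5 * 1.000000 * 61.806149
= 30.9031

30.9031


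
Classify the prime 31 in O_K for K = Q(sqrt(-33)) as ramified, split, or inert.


K = Q(sqrt(-33)). Since d mod 4 = 3, disc(K) = -132.
Check p | disc: -132 mod 31 = 23.
p does not divide disc. Compute Legendre symbol (d/p):
29^((31-1)/2) mod 31 = -1
(d/p) = -1, so p is inert: (p) stays prime with e=1, f=2, g=1.
Therefore p is inert.

inert


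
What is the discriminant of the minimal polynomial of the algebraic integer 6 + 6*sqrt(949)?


The element 6 + 6*sqrt(949) has minimal polynomial:
x^2 - 12*x - 34128
Discriminant = (-12)^2 - 4*(-34128)
= 144 + 136512
= 136656

136656


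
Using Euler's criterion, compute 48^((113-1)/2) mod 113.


p = 113 is prime and the exponent is (p-1)/2 = 56, so by Euler's criterion 48^56 = (48/113) = +1 or -1 mod 113.
Compute by square-and-multiply:
  56 = 32 + 16 + 8 (binary 111000)
  Repeated squaring mod 113: 48^1 = 48, 48^2 = 44, 48^4 = 15, 48^8 = 112, 48^16 = 1, 48^32 = 1
  48^56 = 48^32 * 48^16 * 48^8 = 1 * 1 * 112 mod 113
    1 * 1 = 1 = 1 mod 113
    1 * 112 = 112 = 112 mod 113
  48^56 = 112 mod 113
Result 112 = p - 1 = -1 mod 113: 48 is a quadratic non-residue mod 113. As a residue in [0, p-1] the value is 112.
48^56 mod 113 = 112

112


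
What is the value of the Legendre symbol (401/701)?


p = 701 is prime, so compute (401/701) with the reciprocity algorithm (Jacobi-symbol steps: pull out 2s via (2/n), flip via reciprocity, reduce):
  reciprocity: (401/701) -> +(701/401)
  reduce: (300/401)
  pull out 2: (2/401) = +1  (since 401 mod 8 = 1)
  pull out 2: (2/401) = +1  (since 401 mod 8 = 1)
  reciprocity: (75/401) -> +(401/75)
  reduce: (26/75)
  pull out 2: (2/75) = -1  (since 75 mod 8 = 3)
  reciprocity: (13/75) -> +(75/13)
  reduce: (10/13)
  pull out 2: (2/13) = -1  (since 13 mod 8 = 5)
  reciprocity: (5/13) -> +(13/5)
  reduce: (3/5)
  reciprocity: (3/5) -> +(5/3)
  reduce: (2/3)
  pull out 2: (2/3) = -1  (since 3 mod 8 = 3)
  (1/3) = 1
Product of signs = -1
(401/701) = -1

-1
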